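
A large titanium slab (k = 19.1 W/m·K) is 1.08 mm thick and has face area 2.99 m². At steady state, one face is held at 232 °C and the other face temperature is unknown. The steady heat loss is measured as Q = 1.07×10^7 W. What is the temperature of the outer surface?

T_out = 29.7 °C

Sum the resistances:
  R_titanium = L/(kA) = 0.00108/(19.1·2.99) = 1.891×10^-5 K/W
ΣR = 1.891×10^-5 K/W
ΔT = Q·ΣR = 1.07×10^7 × 1.891×10^-5 = 202.3 K
Heat flows outward, so T_out = T_in − ΔT = 232 − 202.3 = 29.7 °C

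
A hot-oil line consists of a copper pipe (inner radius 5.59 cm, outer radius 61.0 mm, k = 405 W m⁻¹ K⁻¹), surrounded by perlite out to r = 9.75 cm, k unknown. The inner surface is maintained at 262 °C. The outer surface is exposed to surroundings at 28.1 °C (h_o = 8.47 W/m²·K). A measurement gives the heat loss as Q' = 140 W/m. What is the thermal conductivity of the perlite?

k = 0.0505 W/m·K

ΣR = ΔT/Q' = |262 − 28.1|/140 = 1.671 m·K/W
Known resistances:
  R'_copper = ln(0.0610/0.0559)/(2πk) = 0.08731/(2π·405) = 3.431×10^-5 m·K/W
  R'_conv,out = 1/(2πr h) = 1/(2π·0.0975·8.47) = 0.1927 m·K/W
R_perlite = ΣR − ΣR_known = 1.671 − 0.1927 = 1.478 m·K/W
ln(r₂/r₁)/(2πk) = 1.478 ⇒ k = 0.4690/(2π·1.478) = 0.0505 W/m·K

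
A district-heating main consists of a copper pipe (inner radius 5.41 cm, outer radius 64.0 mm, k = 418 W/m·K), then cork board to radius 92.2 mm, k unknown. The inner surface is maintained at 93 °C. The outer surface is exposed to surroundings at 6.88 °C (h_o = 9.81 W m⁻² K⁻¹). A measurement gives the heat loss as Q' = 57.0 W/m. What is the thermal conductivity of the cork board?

ΣR = ΔT/Q' = |93 − 6.88|/57.0 = 1.511 m·K/W
Known resistances:
  R'_copper = ln(0.0640/0.0541)/(2πk) = 0.1680/(2π·418) = 6.399×10^-5 m·K/W
  R'_conv,out = 1/(2πr h) = 1/(2π·0.0922·9.81) = 0.1760 m·K/W
R_cork board = ΣR − ΣR_known = 1.511 − 0.1761 = 1.335 m·K/W
ln(r₂/r₁)/(2πk) = 1.335 ⇒ k = 0.3651/(2π·1.335) = 0.0435 W/m·K

k = 0.0435 W/m·K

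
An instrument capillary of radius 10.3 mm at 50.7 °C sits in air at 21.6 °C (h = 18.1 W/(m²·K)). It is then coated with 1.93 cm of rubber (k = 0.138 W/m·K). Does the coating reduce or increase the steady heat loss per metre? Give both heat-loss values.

Critical radius for a cylinder: r_cr = k/h = 0.00762 m = 0.762 cm.
Outer radius after coating: r₂ = 0.0103 + 0.0193 = 0.0296 m.
Since r₁ ≥ r_cr, any added insulation reduces the heat loss.
Bare: R = 1/(2πr₁h) = 0.8537 m·K/W; Q = 29.1/0.8537 = 34.1 W/m.
Coated: R = R_cond + R_conv = 1.515 m·K/W; Q = 29.1/1.515 = 19.2 W/m.

reduces: 34.1 → 19.2 W/m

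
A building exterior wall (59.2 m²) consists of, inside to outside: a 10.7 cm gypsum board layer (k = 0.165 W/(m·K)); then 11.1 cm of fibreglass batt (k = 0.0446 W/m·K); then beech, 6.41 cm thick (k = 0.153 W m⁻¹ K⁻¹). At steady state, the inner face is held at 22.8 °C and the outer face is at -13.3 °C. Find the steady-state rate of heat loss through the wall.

Q = 601 W

Resistance network (inner→outer):
  R_gypsum board = L/(kA) = 0.107/(0.165·59.2) = 0.01095 K/W
  R_fibreglass batt = L/(kA) = 0.111/(0.0446·59.2) = 0.04204 K/W
  R_beech = L/(kA) = 0.0641/(0.153·59.2) = 0.007077 K/W
ΣR = 0.01095 + 0.04204 + 0.007077 = 0.06007 K/W
Q = ΔT/ΣR = (22.8 °C − -13.3 °C)/0.06007 = 601 W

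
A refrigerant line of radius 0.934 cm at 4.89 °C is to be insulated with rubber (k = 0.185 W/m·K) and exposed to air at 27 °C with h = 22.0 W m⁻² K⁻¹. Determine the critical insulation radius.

For a cylinder, r_cr = k_ins/h = 0.185/22.0 = 0.00841 m = 0.841 cm

r_cr = 0.841 cm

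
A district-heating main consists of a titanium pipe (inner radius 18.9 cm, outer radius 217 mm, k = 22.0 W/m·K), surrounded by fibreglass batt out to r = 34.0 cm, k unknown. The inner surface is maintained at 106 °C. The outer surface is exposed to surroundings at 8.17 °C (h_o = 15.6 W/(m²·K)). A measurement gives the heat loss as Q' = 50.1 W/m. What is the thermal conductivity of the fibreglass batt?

k = 0.0372 W/m·K

ΣR = ΔT/Q' = |106 − 8.17|/50.1 = 1.953 m·K/W
Known resistances:
  R'_titanium = ln(0.217/0.189)/(2πk) = 0.1382/(2π·22.0) = 9.994×10^-4 m·K/W
  R'_conv,out = 1/(2πr h) = 1/(2π·0.340·15.6) = 0.03001 m·K/W
R_fibreglass batt = ΣR − ΣR_known = 1.953 − 0.03101 = 1.922 m·K/W
ln(r₂/r₁)/(2πk) = 1.922 ⇒ k = 0.4490/(2π·1.922) = 0.0372 W/m·K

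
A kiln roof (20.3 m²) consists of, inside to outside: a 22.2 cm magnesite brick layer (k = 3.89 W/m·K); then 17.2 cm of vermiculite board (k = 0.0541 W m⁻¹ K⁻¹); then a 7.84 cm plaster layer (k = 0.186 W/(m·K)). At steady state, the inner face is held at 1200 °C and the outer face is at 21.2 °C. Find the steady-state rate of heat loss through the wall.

Q = 6.54 kW

Resistance network (inner→outer):
  R_magnesite brick = L/(kA) = 0.222/(3.89·20.3) = 0.002811 K/W
  R_vermiculite board = L/(kA) = 0.172/(0.0541·20.3) = 0.1566 K/W
  R_plaster = L/(kA) = 0.0784/(0.186·20.3) = 0.02076 K/W
ΣR = 0.002811 + 0.1566 + 0.02076 = 0.1802 K/W
Q = ΔT/ΣR = (1200 °C − 21.2 °C)/0.1802 = 6540 W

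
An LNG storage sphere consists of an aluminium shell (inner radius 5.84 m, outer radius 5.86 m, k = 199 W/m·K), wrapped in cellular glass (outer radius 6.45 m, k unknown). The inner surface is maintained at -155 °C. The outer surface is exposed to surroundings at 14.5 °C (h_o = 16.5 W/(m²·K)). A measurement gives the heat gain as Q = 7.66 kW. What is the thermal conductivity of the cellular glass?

k = 0.0564 W/m·K

ΣR = ΔT/Q = |-155 − 14.5|/7660 = 0.02213 K/W
Known resistances:
  R_aluminium = (1/5.84 − 1/5.86)/(4πk) = 5.844×10^-4/(4π·199) = 2.337×10^-7 K/W
  R_conv,out = 1/(4πr²h) = 1/(4π·6.45²·16.5) = 1.159×10^-4 K/W
R_cellular glass = ΣR − ΣR_known = 0.02213 − 1.161×10^-4 = 0.02201 K/W
(1/r₁−1/r₂)/(4πk) = 0.02201 ⇒ k = 0.01561/(4π·0.02201) = 0.0564 W/m·K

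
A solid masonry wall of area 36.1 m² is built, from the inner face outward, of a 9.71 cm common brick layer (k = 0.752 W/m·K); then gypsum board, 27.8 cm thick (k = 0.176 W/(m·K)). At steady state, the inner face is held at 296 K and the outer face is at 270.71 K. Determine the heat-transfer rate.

Treat each layer as a resistance in series:
  R_common brick = L/(kA) = 0.0971/(0.752·36.1) = 0.003577 K/W
  R_gypsum board = L/(kA) = 0.278/(0.176·36.1) = 0.04375 K/W
ΣR = 0.003577 + 0.04375 = 0.04733 K/W
Q = ΔT/ΣR = (296 K − 270.71 K)/0.04733 = 534 W

Q = 534 W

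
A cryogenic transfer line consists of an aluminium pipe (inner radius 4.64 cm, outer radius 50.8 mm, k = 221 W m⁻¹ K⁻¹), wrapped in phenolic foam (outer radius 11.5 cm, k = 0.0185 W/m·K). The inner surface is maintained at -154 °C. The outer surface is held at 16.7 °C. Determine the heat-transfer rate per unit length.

Q' = 24.3 W/m

Series thermal resistances, inner to outer:
  R'_aluminium = ln(0.0508/0.0464)/(2πk) = 0.09060/(2π·221) = 6.524×10^-5 m·K/W
  R'_phenolic foam = ln(0.115/0.0508)/(2πk) = 0.8170/(2π·0.0185) = 7.029 m·K/W
ΣR = 6.524×10^-5 + 7.029 = 7.029 m·K/W
Q' = ΔT/ΣR = (-154 °C − 16.7 °C)/7.029 = -24.3 W/m
(Negative Q' ⇒ heat flows inward; heat gain = 24.3 W/m.)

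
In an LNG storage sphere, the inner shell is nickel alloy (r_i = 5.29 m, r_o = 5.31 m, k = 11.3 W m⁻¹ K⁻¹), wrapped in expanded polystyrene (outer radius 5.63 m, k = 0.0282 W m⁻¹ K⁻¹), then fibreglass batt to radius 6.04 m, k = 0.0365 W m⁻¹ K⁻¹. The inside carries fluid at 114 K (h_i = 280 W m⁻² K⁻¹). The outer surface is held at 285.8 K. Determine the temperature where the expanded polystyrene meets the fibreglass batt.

Resistance network (inner→outer):
  R_conv,in = 1/(4πr²h) = 1/(4π·5.29²·280) = 1.016×10^-5 K/W
  R_nickel alloy = (1/5.29 − 1/5.31)/(4πk) = 7.120×10^-4/(4π·11.3) = 5.014×10^-6 K/W
  R_expanded polystyrene = (1/5.31 − 1/5.63)/(4πk) = 0.01070/(4π·0.0282) = 0.03021 K/W
  R_fibreglass batt = (1/5.63 − 1/6.04)/(4πk) = 0.01206/(4π·0.0365) = 0.02629 K/W
ΣR = 1.016×10^-5 + 5.014×10^-6 + 0.03021 + 0.02629 = 0.05652 K/W
Q = ΔT/ΣR = (114 K − 285.8 K)/0.05652 = -3040 W
From the inner boundary to the expanded polystyrene/fibreglass batt interface, ΣR_partial = 0.03023 K/W.
T_interface = T_in − Q·ΣR_partial = 114 K − (-3040)(0.03023) = 205.9 K

T = 205.9 K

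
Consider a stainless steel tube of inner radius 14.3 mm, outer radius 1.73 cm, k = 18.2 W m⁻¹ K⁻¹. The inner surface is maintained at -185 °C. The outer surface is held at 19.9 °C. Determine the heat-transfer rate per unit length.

Q' = 2πk·ΔT/ln(r₂/r₁) = 2π × 18.2 × 204.9 / ln(0.0173/0.0143) = 1.23×10^5 W/m

Q' = 123 kW/m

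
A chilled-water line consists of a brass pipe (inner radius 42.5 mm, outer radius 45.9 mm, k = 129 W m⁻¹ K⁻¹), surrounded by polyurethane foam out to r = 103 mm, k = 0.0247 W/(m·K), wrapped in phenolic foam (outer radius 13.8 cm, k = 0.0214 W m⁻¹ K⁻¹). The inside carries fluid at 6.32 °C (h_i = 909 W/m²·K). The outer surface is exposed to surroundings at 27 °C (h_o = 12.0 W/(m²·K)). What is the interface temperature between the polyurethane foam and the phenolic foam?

T = 20.7 °C

Series thermal resistances, inner to outer:
  R'_conv,in = 1/(2πr h) = 1/(2π·0.0425·909) = 0.004120 m·K/W
  R'_brass = ln(0.0459/0.0425)/(2πk) = 0.07696/(2π·129) = 9.495×10^-5 m·K/W
  R'_polyurethane foam = ln(0.103/0.0459)/(2πk) = 0.8083/(2π·0.0247) = 5.208 m·K/W
  R'_phenolic foam = ln(0.138/0.103)/(2πk) = 0.2925/(2π·0.0214) = 2.176 m·K/W
  R'_conv,out = 1/(2πr h) = 1/(2π·0.138·12.0) = 0.09611 m·K/W
ΣR = 0.004120 + 9.495×10^-5 + 5.208 + 2.176 + 0.09611 = 7.484 m·K/W
Q' = ΔT/ΣR = (6.32 °C − 27 °C)/7.484 = -2.763 W/m
From the inner boundary to the polyurethane foam/phenolic foam interface, ΣR_partial = 5.212 m·K/W.
T_interface = T_in − Q'·ΣR_partial = 6.32 °C − (-2.763)(5.212) = 20.7 °C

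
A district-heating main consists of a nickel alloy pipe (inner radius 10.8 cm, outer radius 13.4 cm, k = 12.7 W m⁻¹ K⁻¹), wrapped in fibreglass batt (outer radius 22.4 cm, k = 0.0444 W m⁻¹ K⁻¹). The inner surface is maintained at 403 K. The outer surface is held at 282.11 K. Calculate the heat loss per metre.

Q' = 65.5 W/m

Resistance network (inner→outer):
  R'_nickel alloy = ln(0.134/0.108)/(2πk) = 0.2157/(2π·12.7) = 0.002703 m·K/W
  R'_fibreglass batt = ln(0.224/0.134)/(2πk) = 0.5138/(2π·0.0444) = 1.842 m·K/W
ΣR = 0.002703 + 1.842 = 1.845 m·K/W
Q' = ΔT/ΣR = (403 K − 282.11 K)/1.845 = 65.5 W/m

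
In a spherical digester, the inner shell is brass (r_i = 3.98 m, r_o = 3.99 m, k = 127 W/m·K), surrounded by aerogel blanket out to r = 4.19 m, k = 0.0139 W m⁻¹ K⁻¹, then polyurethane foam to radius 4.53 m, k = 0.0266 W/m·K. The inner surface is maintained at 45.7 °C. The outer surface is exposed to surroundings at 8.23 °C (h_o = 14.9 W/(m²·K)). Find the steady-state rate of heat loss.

Treat each layer as a resistance in series:
  R_brass = (1/3.98 − 1/3.99)/(4πk) = 6.297×10^-4/(4π·127) = 3.946×10^-7 K/W
  R_aerogel blanket = (1/3.99 − 1/4.19)/(4πk) = 0.01196/(4π·0.0139) = 0.06849 K/W
  R_polyurethane foam = (1/4.19 − 1/4.53)/(4πk) = 0.01791/(4π·0.0266) = 0.05359 K/W
  R_conv,out = 1/(4πr²h) = 1/(4π·4.53²·14.9) = 2.603×10^-4 K/W
ΣR = 3.946×10^-7 + 0.06849 + 0.05359 + 2.603×10^-4 = 0.1223 K/W
Q = ΔT/ΣR = (45.7 °C − 8.23 °C)/0.1223 = 306 W

Q = 306 W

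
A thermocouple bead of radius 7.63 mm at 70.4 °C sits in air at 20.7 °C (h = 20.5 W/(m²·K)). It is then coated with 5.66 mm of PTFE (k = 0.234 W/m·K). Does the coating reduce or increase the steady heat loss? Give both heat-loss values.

increases: 0.745 → 1.21 W

Critical radius for a sphere: r_cr = 2k/h = 0.0228 m = 2.28 cm.
Outer radius after coating: r₂ = 0.00763 + 0.00566 = 0.01329 m.
Since r₁ < r_cr and r₂ ≤ r_cr, the coating moves toward the maximum at r_cr — heat loss rises.
Bare: R = 1/(4πr₁²h) = 66.68 K/W; Q = 49.7/66.68 = 0.745 W.
Coated: R = R_cond + R_conv = 40.96 K/W; Q = 49.7/40.96 = 1.21 W.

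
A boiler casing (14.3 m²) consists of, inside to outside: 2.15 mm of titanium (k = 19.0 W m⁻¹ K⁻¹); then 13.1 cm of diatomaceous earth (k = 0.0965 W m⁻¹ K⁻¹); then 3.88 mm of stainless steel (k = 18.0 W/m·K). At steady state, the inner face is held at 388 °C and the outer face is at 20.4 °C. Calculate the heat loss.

Q = 3.87 kW

Treat each layer as a resistance in series:
  R_titanium = L/(kA) = 0.00215/(19.0·14.3) = 7.913×10^-6 K/W
  R_diatomaceous earth = L/(kA) = 0.131/(0.0965·14.3) = 0.09493 K/W
  R_stainless steel = L/(kA) = 0.00388/(18.0·14.3) = 1.507×10^-5 K/W
ΣR = 7.913×10^-6 + 0.09493 + 1.507×10^-5 = 0.09495 K/W
Q = ΔT/ΣR = (388 °C − 20.4 °C)/0.09495 = 3870 W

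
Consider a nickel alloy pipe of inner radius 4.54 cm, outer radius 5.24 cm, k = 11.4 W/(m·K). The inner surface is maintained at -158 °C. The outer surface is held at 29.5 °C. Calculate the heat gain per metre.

Q' = 93700 W/m

Q' = 2πk·ΔT/ln(r₂/r₁) = 2π × 11.4 × 187.5 / ln(0.0524/0.0454) = 93700 W/m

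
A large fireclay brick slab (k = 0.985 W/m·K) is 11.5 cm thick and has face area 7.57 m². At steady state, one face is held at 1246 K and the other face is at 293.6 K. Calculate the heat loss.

Q = 61.8 kW

Q = kA·ΔT/L = 0.985 × 7.57 × |1246 K − 293.6 K| / 0.115 = 61800 W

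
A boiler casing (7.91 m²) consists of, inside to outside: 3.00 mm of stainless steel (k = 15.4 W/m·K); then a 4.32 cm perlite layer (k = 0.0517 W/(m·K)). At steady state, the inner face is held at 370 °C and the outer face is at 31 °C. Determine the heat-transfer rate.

Q = 3.21 kW

Treat each layer as a resistance in series:
  R_stainless steel = L/(kA) = 0.00300/(15.4·7.91) = 2.463×10^-5 K/W
  R_perlite = L/(kA) = 0.0432/(0.0517·7.91) = 0.1056 K/W
ΣR = 2.463×10^-5 + 0.1056 = 0.1056 K/W
Q = ΔT/ΣR = (370 °C − 31 °C)/0.1056 = 3210 W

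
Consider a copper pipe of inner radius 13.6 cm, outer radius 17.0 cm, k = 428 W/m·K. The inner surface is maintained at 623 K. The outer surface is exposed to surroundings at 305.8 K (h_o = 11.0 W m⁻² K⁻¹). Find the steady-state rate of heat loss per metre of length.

Treat each layer as a resistance in series:
  R'_copper = ln(0.170/0.136)/(2πk) = 0.2231/(2π·428) = 8.298×10^-5 m·K/W
  R'_conv,out = 1/(2πr h) = 1/(2π·0.170·11.0) = 0.08511 m·K/W
ΣR = 8.298×10^-5 + 0.08511 = 0.08519 m·K/W
Q' = ΔT/ΣR = (623 K − 305.8 K)/0.08519 = 3720 W/m

Q' = 3.72 kW/m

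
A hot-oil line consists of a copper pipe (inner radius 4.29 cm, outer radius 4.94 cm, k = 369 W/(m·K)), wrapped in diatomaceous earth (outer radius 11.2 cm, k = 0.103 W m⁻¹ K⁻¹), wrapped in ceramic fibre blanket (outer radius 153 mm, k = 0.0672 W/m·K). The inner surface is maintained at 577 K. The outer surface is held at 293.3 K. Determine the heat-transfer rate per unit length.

Treat each layer as a resistance in series:
  R'_copper = ln(0.0494/0.0429)/(2πk) = 0.1411/(2π·369) = 6.085×10^-5 m·K/W
  R'_diatomaceous earth = ln(0.112/0.0494)/(2πk) = 0.8185/(2π·0.103) = 1.265 m·K/W
  R'_ceramic fibre blanket = ln(0.153/0.112)/(2πk) = 0.3119/(2π·0.0672) = 0.7388 m·K/W
ΣR = 6.085×10^-5 + 1.265 + 0.7388 = 2.004 m·K/W
Q' = ΔT/ΣR = (577 K − 293.3 K)/2.004 = 142 W/m

Q' = 142 W/m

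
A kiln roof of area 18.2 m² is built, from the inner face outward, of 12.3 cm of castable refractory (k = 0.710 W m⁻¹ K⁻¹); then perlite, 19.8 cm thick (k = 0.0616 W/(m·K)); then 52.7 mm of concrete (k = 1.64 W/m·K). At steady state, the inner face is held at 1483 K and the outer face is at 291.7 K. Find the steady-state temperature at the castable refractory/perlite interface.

T = 1423 K

Treat each layer as a resistance in series:
  R_castable refractory = L/(kA) = 0.123/(0.710·18.2) = 0.009519 K/W
  R_perlite = L/(kA) = 0.198/(0.0616·18.2) = 0.1766 K/W
  R_concrete = L/(kA) = 0.0527/(1.64·18.2) = 0.001766 K/W
ΣR = 0.009519 + 0.1766 + 0.001766 = 0.1879 K/W
Q = ΔT/ΣR = (1483 K − 291.7 K)/0.1879 = 6340 W
From the inner boundary to the castable refractory/perlite interface, ΣR_partial = 0.009519 K/W.
T_interface = T_in − Q·ΣR_partial = 1483 K − (6340)(0.009519) = 1423 K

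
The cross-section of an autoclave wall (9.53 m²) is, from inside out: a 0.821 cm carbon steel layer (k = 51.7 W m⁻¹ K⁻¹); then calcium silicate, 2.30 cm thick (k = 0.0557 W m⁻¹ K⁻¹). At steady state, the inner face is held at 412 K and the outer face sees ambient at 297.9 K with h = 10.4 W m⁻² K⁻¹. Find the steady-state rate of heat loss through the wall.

Series thermal resistances, inner to outer:
  R_carbon steel = L/(kA) = 0.00821/(51.7·9.53) = 1.666×10^-5 K/W
  R_calcium silicate = L/(kA) = 0.0230/(0.0557·9.53) = 0.04333 K/W
  R_conv,out = 1/(hA) = 1/(10.4·9.53) = 0.01009 K/W
ΣR = 1.666×10^-5 + 0.04333 + 0.01009 = 0.05344 K/W
Q = ΔT/ΣR = (412 K − 297.9 K)/0.05344 = 2140 W

Q = 2.14 kW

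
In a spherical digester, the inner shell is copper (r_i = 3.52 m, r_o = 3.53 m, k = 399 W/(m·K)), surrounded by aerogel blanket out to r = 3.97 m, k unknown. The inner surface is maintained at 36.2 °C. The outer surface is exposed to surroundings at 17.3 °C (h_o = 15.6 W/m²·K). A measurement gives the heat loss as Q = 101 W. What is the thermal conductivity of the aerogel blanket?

k = 0.0134 W/m·K

ΣR = ΔT/Q = |36.2 − 17.3|/101 = 0.1871 K/W
Known resistances:
  R_copper = (1/3.52 − 1/3.53)/(4πk) = 8.048×10^-4/(4π·399) = 1.605×10^-7 K/W
  R_conv,out = 1/(4πr²h) = 1/(4π·3.97²·15.6) = 3.237×10^-4 K/W
R_aerogel blanket = ΣR − ΣR_known = 0.1871 − 3.239×10^-4 = 0.1868 K/W
(1/r₁−1/r₂)/(4πk) = 0.1868 ⇒ k = 0.03140/(4π·0.1868) = 0.0134 W/m·K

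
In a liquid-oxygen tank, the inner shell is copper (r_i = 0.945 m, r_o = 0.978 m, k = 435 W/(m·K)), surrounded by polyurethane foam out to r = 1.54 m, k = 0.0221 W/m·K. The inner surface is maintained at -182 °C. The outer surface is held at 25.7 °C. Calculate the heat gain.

Q = 155 W

Series thermal resistances, inner to outer:
  R_copper = (1/0.945 − 1/0.978)/(4πk) = 0.03571/(4π·435) = 6.532×10^-6 K/W
  R_polyurethane foam = (1/0.978 − 1/1.54)/(4πk) = 0.3731/(4π·0.0221) = 1.344 K/W
ΣR = 6.532×10^-6 + 1.344 = 1.344 K/W
Q = ΔT/ΣR = (-182 °C − 25.7 °C)/1.344 = -155 W
(Negative Q ⇒ heat flows inward; heat gain = 155 W.)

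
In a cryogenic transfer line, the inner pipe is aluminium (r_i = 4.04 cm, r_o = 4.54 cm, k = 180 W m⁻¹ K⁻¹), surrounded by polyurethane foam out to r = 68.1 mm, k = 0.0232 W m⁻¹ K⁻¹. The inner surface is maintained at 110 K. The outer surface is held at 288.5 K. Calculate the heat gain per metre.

Q' = 64.2 W/m

Series thermal resistances, inner to outer:
  R'_aluminium = ln(0.0454/0.0404)/(2πk) = 0.1167/(2π·180) = 1.032×10^-4 m·K/W
  R'_polyurethane foam = ln(0.0681/0.0454)/(2πk) = 0.4055/(2π·0.0232) = 2.782 m·K/W
ΣR = 1.032×10^-4 + 2.782 = 2.782 m·K/W
Q' = ΔT/ΣR = (110 K − 288.5 K)/2.782 = -64.2 W/m
(Negative Q' ⇒ heat flows inward; heat gain = 64.2 W/m.)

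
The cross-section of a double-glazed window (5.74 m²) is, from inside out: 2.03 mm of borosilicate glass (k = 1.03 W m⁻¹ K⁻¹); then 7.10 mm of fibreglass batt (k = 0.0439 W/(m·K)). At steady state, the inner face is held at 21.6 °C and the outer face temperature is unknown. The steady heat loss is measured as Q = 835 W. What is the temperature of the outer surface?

T_out = -2.21 °C

Series resistances:
  R_borosilicate glass = L/(kA) = 0.00203/(1.03·5.74) = 3.434×10^-4 K/W
  R_fibreglass batt = L/(kA) = 0.00710/(0.0439·5.74) = 0.02818 K/W
ΣR = 0.02852 K/W
ΔT = Q·ΣR = 835 × 0.02852 = 23.81 K
Heat flows outward, so T_out = T_in − ΔT = 21.6 − 23.81 = -2.21 °C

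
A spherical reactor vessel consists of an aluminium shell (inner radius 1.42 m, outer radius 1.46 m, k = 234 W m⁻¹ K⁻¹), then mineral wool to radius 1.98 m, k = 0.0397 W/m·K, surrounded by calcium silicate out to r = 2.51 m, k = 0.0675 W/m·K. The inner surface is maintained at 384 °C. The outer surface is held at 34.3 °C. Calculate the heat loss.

Q = 719 W

Resistance network (inner→outer):
  R_aluminium = (1/1.42 − 1/1.46)/(4πk) = 0.01929/(4π·234) = 6.561×10^-6 K/W
  R_mineral wool = (1/1.46 − 1/1.98)/(4πk) = 0.1799/(4π·0.0397) = 0.3606 K/W
  R_calcium silicate = (1/1.98 − 1/2.51)/(4πk) = 0.1066/(4π·0.0675) = 0.1257 K/W
ΣR = 6.561×10^-6 + 0.3606 + 0.1257 = 0.4863 K/W
Q = ΔT/ΣR = (384 °C − 34.3 °C)/0.4863 = 719 W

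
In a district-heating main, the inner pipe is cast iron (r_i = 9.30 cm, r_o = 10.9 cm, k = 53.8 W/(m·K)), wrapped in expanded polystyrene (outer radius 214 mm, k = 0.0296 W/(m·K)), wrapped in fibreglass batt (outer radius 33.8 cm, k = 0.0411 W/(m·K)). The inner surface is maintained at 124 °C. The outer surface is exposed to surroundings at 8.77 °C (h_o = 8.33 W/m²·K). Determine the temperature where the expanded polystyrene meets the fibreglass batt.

Treat each layer as a resistance in series:
  R'_cast iron = ln(0.109/0.0930)/(2πk) = 0.1587/(2π·53.8) = 4.696×10^-4 m·K/W
  R'_expanded polystyrene = ln(0.214/0.109)/(2πk) = 0.6746/(2π·0.0296) = 3.627 m·K/W
  R'_fibreglass batt = ln(0.338/0.214)/(2πk) = 0.4571/(2π·0.0411) = 1.770 m·K/W
  R'_conv,out = 1/(2πr h) = 1/(2π·0.338·8.33) = 0.05653 m·K/W
ΣR = 4.696×10^-4 + 3.627 + 1.770 + 0.05653 = 5.454 m·K/W
Q' = ΔT/ΣR = (124 °C − 8.77 °C)/5.454 = 21.13 W/m
From the inner boundary to the expanded polystyrene/fibreglass batt interface, ΣR_partial = 3.627 m·K/W.
T_interface = T_in − Q'·ΣR_partial = 124 °C − (21.13)(3.627) = 47.4 °C

T = 47.4 °C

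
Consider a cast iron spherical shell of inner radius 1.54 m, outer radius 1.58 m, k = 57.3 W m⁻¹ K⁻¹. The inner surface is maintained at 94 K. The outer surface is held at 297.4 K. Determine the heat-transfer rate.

Q = 8.91×10^6 W

Q = 4πk·ΔT/(1/r₁ − 1/r₂) = 4π × 57.3 × 203.4 / (1/1.54 − 1/1.58) = 8.91×10^6 W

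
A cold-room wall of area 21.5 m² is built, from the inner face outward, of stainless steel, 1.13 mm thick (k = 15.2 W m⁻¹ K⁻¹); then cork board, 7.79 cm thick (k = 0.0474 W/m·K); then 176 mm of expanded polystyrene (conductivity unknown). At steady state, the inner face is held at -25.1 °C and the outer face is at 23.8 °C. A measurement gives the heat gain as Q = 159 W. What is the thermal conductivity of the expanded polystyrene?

k = 0.0354 W/m·K

ΣR = ΔT/Q = |-25.1 − 23.8|/159 = 0.3075 K/W
Known resistances:
  R_stainless steel = L/(kA) = 0.00113/(15.2·21.5) = 3.458×10^-6 K/W
  R_cork board = L/(kA) = 0.0779/(0.0474·21.5) = 0.07644 K/W
R_expanded polystyrene = ΣR − ΣR_known = 0.3075 − 0.07644 = 0.2311 K/W
L/(kA) = 0.2311 ⇒ k = 0.176/(0.2311·21.5) = 0.0354 W/m·K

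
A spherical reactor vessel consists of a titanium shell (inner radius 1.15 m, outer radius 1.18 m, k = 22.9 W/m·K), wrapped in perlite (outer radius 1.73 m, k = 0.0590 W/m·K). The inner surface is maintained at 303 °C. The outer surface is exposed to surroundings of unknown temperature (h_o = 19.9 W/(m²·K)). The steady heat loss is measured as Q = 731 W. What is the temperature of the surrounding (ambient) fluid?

T_out = 36.3 °C

Sum the resistances:
  R_titanium = (1/1.15 − 1/1.18)/(4πk) = 0.02211/(4π·22.9) = 7.682×10^-5 K/W
  R_perlite = (1/1.18 − 1/1.73)/(4πk) = 0.2694/(4π·0.0590) = 0.3634 K/W
  R_conv,out = 1/(4πr²h) = 1/(4π·1.73²·19.9) = 0.001336 K/W
ΣR = 0.3648 K/W
ΔT = Q·ΣR = 731 × 0.3648 = 266.7 K
Heat flows outward, so T_out = T_in − ΔT = 303 − 266.7 = 36.3 °C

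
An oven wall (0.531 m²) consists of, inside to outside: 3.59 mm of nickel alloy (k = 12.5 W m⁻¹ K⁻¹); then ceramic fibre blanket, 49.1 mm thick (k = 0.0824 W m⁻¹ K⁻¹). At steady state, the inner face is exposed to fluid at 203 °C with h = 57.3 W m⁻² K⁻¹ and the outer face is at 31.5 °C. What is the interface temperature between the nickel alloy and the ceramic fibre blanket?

T = 198 °C

Resistance network (inner→outer):
  R_conv,in = 1/(hA) = 1/(57.3·0.531) = 0.03287 K/W
  R_nickel alloy = L/(kA) = 0.00359/(12.5·0.531) = 5.409×10^-4 K/W
  R_ceramic fibre blanket = L/(kA) = 0.0491/(0.0824·0.531) = 1.122 K/W
ΣR = 0.03287 + 5.409×10^-4 + 1.122 = 1.155 K/W
Q = ΔT/ΣR = (203 °C − 31.5 °C)/1.155 = 148.5 W
From the inner boundary to the nickel alloy/ceramic fibre blanket interface, ΣR_partial = 0.03341 K/W.
T_interface = T_in − Q·ΣR_partial = 203 °C − (148.5)(0.03341) = 198 °C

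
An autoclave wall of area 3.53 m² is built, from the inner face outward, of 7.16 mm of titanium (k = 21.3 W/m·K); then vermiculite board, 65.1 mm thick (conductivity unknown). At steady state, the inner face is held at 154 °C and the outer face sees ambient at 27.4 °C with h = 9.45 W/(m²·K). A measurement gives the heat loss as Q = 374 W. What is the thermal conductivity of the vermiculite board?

ΣR = ΔT/Q = |154 − 27.4|/374 = 0.3385 K/W
Known resistances:
  R_titanium = L/(kA) = 0.00716/(21.3·3.53) = 9.523×10^-5 K/W
  R_conv,out = 1/(hA) = 1/(9.45·3.53) = 0.02998 K/W
R_vermiculite board = ΣR − ΣR_known = 0.3385 − 0.03008 = 0.3084 K/W
L/(kA) = 0.3084 ⇒ k = 0.0651/(0.3084·3.53) = 0.0598 W/m·K

k = 0.0598 W/m·K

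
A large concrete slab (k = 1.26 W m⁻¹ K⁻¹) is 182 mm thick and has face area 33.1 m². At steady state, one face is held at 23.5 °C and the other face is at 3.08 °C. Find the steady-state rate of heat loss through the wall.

Q = 4.68 kW

Q = kA·ΔT/L = 1.26 × 33.1 × |23.5 °C − 3.08 °C| / 0.182 = 4680 W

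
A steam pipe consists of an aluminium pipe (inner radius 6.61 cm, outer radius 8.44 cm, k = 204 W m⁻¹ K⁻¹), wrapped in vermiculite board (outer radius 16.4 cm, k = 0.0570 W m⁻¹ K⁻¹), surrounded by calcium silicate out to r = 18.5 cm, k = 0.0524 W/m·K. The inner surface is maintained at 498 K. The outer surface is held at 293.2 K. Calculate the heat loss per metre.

Q' = 92.2 W/m

Resistance network (inner→outer):
  R'_aluminium = ln(0.0844/0.0661)/(2πk) = 0.2444/(2π·204) = 1.907×10^-4 m·K/W
  R'_vermiculite board = ln(0.164/0.0844)/(2πk) = 0.6643/(2π·0.0570) = 1.855 m·K/W
  R'_calcium silicate = ln(0.185/0.164)/(2πk) = 0.1205/(2π·0.0524) = 0.3660 m·K/W
ΣR = 1.907×10^-4 + 1.855 + 0.3660 = 2.221 m·K/W
Q' = ΔT/ΣR = (498 K − 293.2 K)/2.221 = 92.2 W/m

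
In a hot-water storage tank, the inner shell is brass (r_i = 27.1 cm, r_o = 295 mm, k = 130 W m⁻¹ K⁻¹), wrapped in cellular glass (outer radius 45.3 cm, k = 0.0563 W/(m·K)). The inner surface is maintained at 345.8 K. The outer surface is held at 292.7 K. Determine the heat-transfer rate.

Q = 31.8 W

Treat each layer as a resistance in series:
  R_brass = (1/0.271 − 1/0.295)/(4πk) = 0.3002/(4π·130) = 1.838×10^-4 K/W
  R_cellular glass = (1/0.295 − 1/0.453)/(4πk) = 1.182/(4π·0.0563) = 1.671 K/W
ΣR = 1.838×10^-4 + 1.671 = 1.671 K/W
Q = ΔT/ΣR = (345.8 K − 292.7 K)/1.671 = 31.8 W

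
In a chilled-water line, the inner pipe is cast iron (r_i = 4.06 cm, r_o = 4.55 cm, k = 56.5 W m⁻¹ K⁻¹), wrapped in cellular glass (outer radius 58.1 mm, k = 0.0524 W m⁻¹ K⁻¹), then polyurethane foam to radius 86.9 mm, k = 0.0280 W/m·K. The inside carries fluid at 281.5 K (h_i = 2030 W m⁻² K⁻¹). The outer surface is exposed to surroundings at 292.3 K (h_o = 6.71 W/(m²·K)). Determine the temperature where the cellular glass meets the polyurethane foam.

Resistance network (inner→outer):
  R'_conv,in = 1/(2πr h) = 1/(2π·0.0406·2030) = 0.001931 m·K/W
  R'_cast iron = ln(0.0455/0.0406)/(2πk) = 0.1139/(2π·56.5) = 3.210×10^-4 m·K/W
  R'_cellular glass = ln(0.0581/0.0455)/(2πk) = 0.2445/(2π·0.0524) = 0.7425 m·K/W
  R'_polyurethane foam = ln(0.0869/0.0581)/(2πk) = 0.4026/(2π·0.0280) = 2.288 m·K/W
  R'_conv,out = 1/(2πr h) = 1/(2π·0.0869·6.71) = 0.2729 m·K/W
ΣR = 0.001931 + 3.210×10^-4 + 0.7425 + 2.288 + 0.2729 = 3.306 m·K/W
Q' = ΔT/ΣR = (281.5 K − 292.3 K)/3.306 = -3.267 W/m
From the inner boundary to the cellular glass/polyurethane foam interface, ΣR_partial = 0.7448 m·K/W.
T_interface = T_in − Q'·ΣR_partial = 281.5 K − (-3.267)(0.7448) = 283.9 K

T = 283.9 K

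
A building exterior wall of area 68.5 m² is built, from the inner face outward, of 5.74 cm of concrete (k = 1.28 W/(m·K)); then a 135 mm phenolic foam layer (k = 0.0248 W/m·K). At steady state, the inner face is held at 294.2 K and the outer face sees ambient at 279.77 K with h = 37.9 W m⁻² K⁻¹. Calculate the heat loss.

Q = 179 W

Resistance network (inner→outer):
  R_concrete = L/(kA) = 0.0574/(1.28·68.5) = 6.547×10^-4 K/W
  R_phenolic foam = L/(kA) = 0.135/(0.0248·68.5) = 0.07947 K/W
  R_conv,out = 1/(hA) = 1/(37.9·68.5) = 3.852×10^-4 K/W
ΣR = 6.547×10^-4 + 0.07947 + 3.852×10^-4 = 0.08051 K/W
Q = ΔT/ΣR = (294.2 K − 279.77 K)/0.08051 = 179 W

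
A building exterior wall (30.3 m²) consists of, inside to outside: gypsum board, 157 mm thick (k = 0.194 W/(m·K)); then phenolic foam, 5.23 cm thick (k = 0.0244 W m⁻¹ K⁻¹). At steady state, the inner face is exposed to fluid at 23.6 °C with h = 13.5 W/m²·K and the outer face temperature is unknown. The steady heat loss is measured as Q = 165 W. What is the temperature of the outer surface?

T_out = 7.12 °C

Sum the resistances:
  R_conv,in = 1/(hA) = 1/(13.5·30.3) = 0.002445 K/W
  R_gypsum board = L/(kA) = 0.157/(0.194·30.3) = 0.02671 K/W
  R_phenolic foam = L/(kA) = 0.0523/(0.0244·30.3) = 0.07074 K/W
ΣR = 0.09989 K/W
ΔT = Q·ΣR = 165 × 0.09989 = 16.48 K
Heat flows outward, so T_out = T_in − ΔT = 23.6 − 16.48 = 7.12 °C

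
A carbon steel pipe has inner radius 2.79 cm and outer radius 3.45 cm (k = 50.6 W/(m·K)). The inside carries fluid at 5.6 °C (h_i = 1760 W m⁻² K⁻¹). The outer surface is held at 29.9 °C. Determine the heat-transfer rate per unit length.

Q' = 6220 W/m

Resistance network (inner→outer):
  R'_conv,in = 1/(2πr h) = 1/(2π·0.0279·1760) = 0.003241 m·K/W
  R'_carbon steel = ln(0.0345/0.0279)/(2πk) = 0.2123/(2π·50.6) = 6.679×10^-4 m·K/W
ΣR = 0.003241 + 6.679×10^-4 = 0.003909 m·K/W
Q' = ΔT/ΣR = (5.6 °C − 29.9 °C)/0.003909 = -6220 W/m
(Negative Q' ⇒ heat flows inward; heat gain = 6220 W/m.)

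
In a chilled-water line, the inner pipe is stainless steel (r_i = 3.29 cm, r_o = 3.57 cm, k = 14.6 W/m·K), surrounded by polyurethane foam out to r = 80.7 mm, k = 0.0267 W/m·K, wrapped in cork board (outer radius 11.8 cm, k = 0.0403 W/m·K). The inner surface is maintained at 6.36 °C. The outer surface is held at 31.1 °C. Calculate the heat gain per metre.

Resistance network (inner→outer):
  R'_stainless steel = ln(0.0357/0.0329)/(2πk) = 0.08168/(2π·14.6) = 8.904×10^-4 m·K/W
  R'_polyurethane foam = ln(0.0807/0.0357)/(2πk) = 0.8156/(2π·0.0267) = 4.862 m·K/W
  R'_cork board = ln(0.118/0.0807)/(2πk) = 0.3799/(2π·0.0403) = 1.501 m·K/W
ΣR = 8.904×10^-4 + 4.862 + 1.501 = 6.364 m·K/W
Q' = ΔT/ΣR = (6.36 °C − 31.1 °C)/6.364 = -3.89 W/m
(Negative Q' ⇒ heat flows inward; heat gain = 3.89 W/m.)

Q' = 3.89 W/m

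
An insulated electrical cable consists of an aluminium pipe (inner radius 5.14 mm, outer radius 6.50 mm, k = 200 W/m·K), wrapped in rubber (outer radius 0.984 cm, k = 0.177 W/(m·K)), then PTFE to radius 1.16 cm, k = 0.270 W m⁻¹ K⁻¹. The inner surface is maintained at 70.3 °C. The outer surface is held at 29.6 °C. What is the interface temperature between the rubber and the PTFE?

T = 38.0 °C

Treat each layer as a resistance in series:
  R'_aluminium = ln(0.00650/0.00514)/(2πk) = 0.2347/(2π·200) = 1.868×10^-4 m·K/W
  R'_rubber = ln(0.00984/0.00650)/(2πk) = 0.4147/(2π·0.177) = 0.3728 m·K/W
  R'_PTFE = ln(0.0116/0.00984)/(2πk) = 0.1645/(2π·0.270) = 0.09700 m·K/W
ΣR = 1.868×10^-4 + 0.3728 + 0.09700 = 0.4700 m·K/W
Q' = ΔT/ΣR = (70.3 °C − 29.6 °C)/0.4700 = 86.60 W/m
From the inner boundary to the rubber/PTFE interface, ΣR_partial = 0.3730 m·K/W.
T_interface = T_in − Q'·ΣR_partial = 70.3 °C − (86.60)(0.3730) = 38.0 °C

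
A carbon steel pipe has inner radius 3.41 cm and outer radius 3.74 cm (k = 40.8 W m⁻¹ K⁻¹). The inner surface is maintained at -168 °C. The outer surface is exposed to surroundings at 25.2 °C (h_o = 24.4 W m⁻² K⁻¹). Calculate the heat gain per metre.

Q' = 1110 W/m

Treat each layer as a resistance in series:
  R'_carbon steel = ln(0.0374/0.0341)/(2πk) = 0.09237/(2π·40.8) = 3.603×10^-4 m·K/W
  R'_conv,out = 1/(2πr h) = 1/(2π·0.0374·24.4) = 0.1744 m·K/W
ΣR = 3.603×10^-4 + 0.1744 = 0.1748 m·K/W
Q' = ΔT/ΣR = (-168 °C − 25.2 °C)/0.1748 = -1110 W/m
(Negative Q' ⇒ heat flows inward; heat gain = 1110 W/m.)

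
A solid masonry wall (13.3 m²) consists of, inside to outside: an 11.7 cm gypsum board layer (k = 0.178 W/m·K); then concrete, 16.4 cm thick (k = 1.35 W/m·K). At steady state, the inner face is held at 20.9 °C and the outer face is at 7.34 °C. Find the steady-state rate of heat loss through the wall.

Q = 232 W

Series thermal resistances, inner to outer:
  R_gypsum board = L/(kA) = 0.117/(0.178·13.3) = 0.04942 K/W
  R_concrete = L/(kA) = 0.164/(1.35·13.3) = 0.009134 K/W
ΣR = 0.04942 + 0.009134 = 0.05855 K/W
Q = ΔT/ΣR = (20.9 °C − 7.34 °C)/0.05855 = 232 W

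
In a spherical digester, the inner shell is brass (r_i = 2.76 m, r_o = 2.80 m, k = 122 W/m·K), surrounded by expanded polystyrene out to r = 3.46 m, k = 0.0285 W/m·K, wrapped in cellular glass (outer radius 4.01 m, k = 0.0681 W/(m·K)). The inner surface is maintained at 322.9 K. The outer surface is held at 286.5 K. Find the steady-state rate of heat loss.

Series thermal resistances, inner to outer:
  R_brass = (1/2.76 − 1/2.80)/(4πk) = 0.005176/(4π·122) = 3.376×10^-6 K/W
  R_expanded polystyrene = (1/2.80 − 1/3.46)/(4πk) = 0.06813/(4π·0.0285) = 0.1902 K/W
  R_cellular glass = (1/3.46 − 1/4.01)/(4πk) = 0.03964/(4π·0.0681) = 0.04632 K/W
ΣR = 3.376×10^-6 + 0.1902 + 0.04632 = 0.2365 K/W
Q = ΔT/ΣR = (322.9 K − 286.5 K)/0.2365 = 154 W

Q = 154 W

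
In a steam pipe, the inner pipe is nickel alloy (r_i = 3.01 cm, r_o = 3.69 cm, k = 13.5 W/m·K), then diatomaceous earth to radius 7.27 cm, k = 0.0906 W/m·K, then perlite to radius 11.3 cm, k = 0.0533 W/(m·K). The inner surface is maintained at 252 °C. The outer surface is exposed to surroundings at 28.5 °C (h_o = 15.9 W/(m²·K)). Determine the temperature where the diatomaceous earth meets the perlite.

T = 149 °C

Resistance network (inner→outer):
  R'_nickel alloy = ln(0.0369/0.0301)/(2πk) = 0.2037/(2π·13.5) = 0.002401 m·K/W
  R'_diatomaceous earth = ln(0.0727/0.0369)/(2πk) = 0.6781/(2π·0.0906) = 1.191 m·K/W
  R'_perlite = ln(0.113/0.0727)/(2πk) = 0.4410/(2π·0.0533) = 1.317 m·K/W
  R'_conv,out = 1/(2πr h) = 1/(2π·0.113·15.9) = 0.08858 m·K/W
ΣR = 0.002401 + 1.191 + 1.317 + 0.08858 = 2.599 m·K/W
Q' = ΔT/ΣR = (252 °C − 28.5 °C)/2.599 = 85.99 W/m
From the inner boundary to the diatomaceous earth/perlite interface, ΣR_partial = 1.193 m·K/W.
T_interface = T_in − Q'·ΣR_partial = 252 °C − (85.99)(1.193) = 149 °C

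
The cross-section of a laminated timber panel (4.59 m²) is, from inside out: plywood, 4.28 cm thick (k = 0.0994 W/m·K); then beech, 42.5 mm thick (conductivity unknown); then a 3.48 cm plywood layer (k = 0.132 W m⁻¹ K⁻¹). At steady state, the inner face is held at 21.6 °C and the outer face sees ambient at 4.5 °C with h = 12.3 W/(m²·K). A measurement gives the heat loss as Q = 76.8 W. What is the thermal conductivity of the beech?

ΣR = ΔT/Q = |21.6 − 4.5|/76.8 = 0.2227 K/W
Known resistances:
  R_plywood = L/(kA) = 0.0428/(0.0994·4.59) = 0.09381 K/W
  R_plywood = L/(kA) = 0.0348/(0.132·4.59) = 0.05744 K/W
  R_conv,out = 1/(hA) = 1/(12.3·4.59) = 0.01771 K/W
R_beech = ΣR − ΣR_known = 0.2227 − 0.1690 = 0.05370 K/W
L/(kA) = 0.05370 ⇒ k = 0.0425/(0.05370·4.59) = 0.172 W/m·K

k = 0.172 W/m·K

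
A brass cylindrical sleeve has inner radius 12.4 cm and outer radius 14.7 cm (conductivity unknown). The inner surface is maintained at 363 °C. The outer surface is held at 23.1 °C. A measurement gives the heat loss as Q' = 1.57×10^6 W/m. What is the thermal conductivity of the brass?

ΣR = ΔT/Q' = |363 − 23.1|/1.57×10^6 = 2.165×10^-4 m·K/W
ln(r₂/r₁)/(2πk) = 2.165×10^-4 ⇒ k = 0.1702/(2π·2.165×10^-4) = 125 W/m·K

k = 125 W/m·K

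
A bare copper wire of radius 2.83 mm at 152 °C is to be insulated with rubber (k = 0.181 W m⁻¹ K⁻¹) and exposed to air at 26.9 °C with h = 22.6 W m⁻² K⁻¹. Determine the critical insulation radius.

For a cylinder, r_cr = k_ins/h = 0.181/22.6 = 0.00801 m = 0.801 cm

r_cr = 0.801 cm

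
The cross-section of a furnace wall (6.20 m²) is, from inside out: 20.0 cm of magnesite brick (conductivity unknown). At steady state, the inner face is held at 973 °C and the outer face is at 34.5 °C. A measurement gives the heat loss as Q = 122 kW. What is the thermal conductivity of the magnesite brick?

ΣR = ΔT/Q = |973 − 34.5|/1.22×10^5 = 0.007693 K/W
L/(kA) = 0.007693 ⇒ k = 0.200/(0.007693·6.20) = 4.19 W/m·K

k = 4.19 W/m·K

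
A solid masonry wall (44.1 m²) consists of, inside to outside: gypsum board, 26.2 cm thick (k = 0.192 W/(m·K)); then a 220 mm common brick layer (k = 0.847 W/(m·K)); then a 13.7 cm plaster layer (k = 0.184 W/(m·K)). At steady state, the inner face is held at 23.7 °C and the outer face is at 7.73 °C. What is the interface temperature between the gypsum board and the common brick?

T = 14.5 °C

Series thermal resistances, inner to outer:
  R_gypsum board = L/(kA) = 0.262/(0.192·44.1) = 0.03094 K/W
  R_common brick = L/(kA) = 0.220/(0.847·44.1) = 0.005890 K/W
  R_plaster = L/(kA) = 0.137/(0.184·44.1) = 0.01688 K/W
ΣR = 0.03094 + 0.005890 + 0.01688 = 0.05371 K/W
Q = ΔT/ΣR = (23.7 °C − 7.73 °C)/0.05371 = 297.3 W
From the inner boundary to the gypsum board/common brick interface, ΣR_partial = 0.03094 K/W.
T_interface = T_in − Q·ΣR_partial = 23.7 °C − (297.3)(0.03094) = 14.5 °C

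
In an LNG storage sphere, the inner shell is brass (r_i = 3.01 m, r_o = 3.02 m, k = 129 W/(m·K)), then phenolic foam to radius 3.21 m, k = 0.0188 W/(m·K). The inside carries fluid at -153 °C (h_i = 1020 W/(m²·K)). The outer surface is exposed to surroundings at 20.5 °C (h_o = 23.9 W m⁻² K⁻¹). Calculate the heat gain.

Series thermal resistances, inner to outer:
  R_conv,in = 1/(4πr²h) = 1/(4π·3.01²·1020) = 8.611×10^-6 K/W
  R_brass = (1/3.01 − 1/3.02)/(4πk) = 0.001100/(4π·129) = 6.786×10^-7 K/W
  R_phenolic foam = (1/3.02 − 1/3.21)/(4πk) = 0.01960/(4π·0.0188) = 0.08296 K/W
  R_conv,out = 1/(4πr²h) = 1/(4π·3.21²·23.9) = 3.231×10^-4 K/W
ΣR = 8.611×10^-6 + 6.786×10^-7 + 0.08296 + 3.231×10^-4 = 0.08329 K/W
Q = ΔT/ΣR = (-153 °C − 20.5 °C)/0.08329 = -2080 W
(Negative Q ⇒ heat flows inward; heat gain = 2080 W.)

Q = 2.08 kW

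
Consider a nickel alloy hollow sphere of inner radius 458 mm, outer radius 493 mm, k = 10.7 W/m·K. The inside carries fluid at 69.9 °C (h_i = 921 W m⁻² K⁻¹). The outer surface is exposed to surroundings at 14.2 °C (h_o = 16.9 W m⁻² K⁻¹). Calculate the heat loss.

Resistance network (inner→outer):
  R_conv,in = 1/(4πr²h) = 1/(4π·0.458²·921) = 4.119×10^-4 K/W
  R_nickel alloy = (1/0.458 − 1/0.493)/(4πk) = 0.1550/(4π·10.7) = 0.001153 K/W
  R_conv,out = 1/(4πr²h) = 1/(4π·0.493²·16.9) = 0.01937 K/W
ΣR = 4.119×10^-4 + 0.001153 + 0.01937 = 0.02093 K/W
Q = ΔT/ΣR = (69.9 °C − 14.2 °C)/0.02093 = 2660 W

Q = 2.66 kW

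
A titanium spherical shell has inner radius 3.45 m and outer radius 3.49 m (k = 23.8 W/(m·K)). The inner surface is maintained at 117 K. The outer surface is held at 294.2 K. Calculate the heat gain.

Q = 4πk·ΔT/(1/r₁ − 1/r₂) = 4π × 23.8 × 177.2 / (1/3.45 − 1/3.49) = 1.60×10^7 W

Q = 1.60×10^7 W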